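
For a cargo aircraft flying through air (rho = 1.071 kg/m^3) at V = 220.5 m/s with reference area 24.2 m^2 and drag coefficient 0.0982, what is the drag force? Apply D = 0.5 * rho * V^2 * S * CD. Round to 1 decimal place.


Step 1: Dynamic pressure q = 0.5 * 1.071 * 220.5^2 = 26036.1439 Pa
Step 2: Drag D = q * S * CD = 26036.1439 * 24.2 * 0.0982
Step 3: D = 61873.3 N

61873.3


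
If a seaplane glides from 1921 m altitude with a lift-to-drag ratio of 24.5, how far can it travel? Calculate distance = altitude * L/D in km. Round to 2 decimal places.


Step 1: Glide distance = altitude * L/D = 1921 * 24.5 = 47064.5 m
Step 2: Convert to km: 47064.5 / 1000 = 47.06 km

47.06


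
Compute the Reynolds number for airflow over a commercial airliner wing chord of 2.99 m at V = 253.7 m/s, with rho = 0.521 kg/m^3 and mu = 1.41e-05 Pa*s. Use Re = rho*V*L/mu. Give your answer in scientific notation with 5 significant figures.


Step 1: Numerator = rho * V * L = 0.521 * 253.7 * 2.99 = 395.211323
Step 2: Re = 395.211323 / 1.41e-05
Step 3: Re = 2.8029e+07

2.8029e+07


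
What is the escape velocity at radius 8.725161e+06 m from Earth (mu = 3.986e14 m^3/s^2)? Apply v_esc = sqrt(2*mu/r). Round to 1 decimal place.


Step 1: 2*mu/r = 2 * 3.986e14 / 8.725161e+06 = 91367941.5199
Step 2: v_esc = sqrt(91367941.5199) = 9558.7 m/s

9558.7


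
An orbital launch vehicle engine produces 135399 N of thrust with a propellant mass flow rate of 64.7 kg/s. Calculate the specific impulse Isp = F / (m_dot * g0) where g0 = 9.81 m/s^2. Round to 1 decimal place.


Step 1: m_dot * g0 = 64.7 * 9.81 = 634.71
Step 2: Isp = 135399 / 634.71 = 213.3 s

213.3


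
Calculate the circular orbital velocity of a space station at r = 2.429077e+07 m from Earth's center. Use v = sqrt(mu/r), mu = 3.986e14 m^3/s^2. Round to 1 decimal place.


Step 1: mu / r = 3.986e14 / 2.429077e+07 = 16409525.0995
Step 2: v = sqrt(16409525.0995) = 4050.9 m/s

4050.9


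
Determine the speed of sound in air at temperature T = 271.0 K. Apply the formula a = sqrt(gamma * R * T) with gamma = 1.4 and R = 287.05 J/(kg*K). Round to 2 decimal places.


Step 1: gamma * R * T = 1.4 * 287.05 * 271.0 = 108906.77
Step 2: a = sqrt(108906.77) = 330.01 m/s

330.01


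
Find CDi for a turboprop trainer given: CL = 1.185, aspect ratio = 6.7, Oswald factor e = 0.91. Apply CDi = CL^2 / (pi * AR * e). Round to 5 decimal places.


Step 1: CL^2 = 1.185^2 = 1.404225
Step 2: pi * AR * e = 3.14159 * 6.7 * 0.91 = 19.15429
Step 3: CDi = 1.404225 / 19.15429 = 0.07331

0.07331


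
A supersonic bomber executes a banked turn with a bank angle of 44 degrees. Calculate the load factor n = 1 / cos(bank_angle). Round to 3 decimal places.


Step 1: Convert 44 degrees to radians = 0.767945
Step 2: cos(44 deg) = 0.71934
Step 3: n = 1 / 0.71934 = 1.390

1.390


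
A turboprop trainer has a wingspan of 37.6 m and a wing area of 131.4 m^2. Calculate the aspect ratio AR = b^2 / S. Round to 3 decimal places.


Step 1: b^2 = 37.6^2 = 1413.76
Step 2: AR = 1413.76 / 131.4 = 10.759

10.759


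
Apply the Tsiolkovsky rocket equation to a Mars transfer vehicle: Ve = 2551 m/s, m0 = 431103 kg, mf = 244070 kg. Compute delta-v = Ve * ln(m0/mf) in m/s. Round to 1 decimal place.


Step 1: Mass ratio m0/mf = 431103 / 244070 = 1.766309
Step 2: ln(1.766309) = 0.568892
Step 3: delta-v = 2551 * 0.568892 = 1451.2 m/s

1451.2


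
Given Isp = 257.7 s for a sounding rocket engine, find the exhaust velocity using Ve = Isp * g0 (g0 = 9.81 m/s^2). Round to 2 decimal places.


Step 1: Ve = Isp * g0 = 257.7 * 9.81
Step 2: Ve = 2528.04 m/s

2528.04


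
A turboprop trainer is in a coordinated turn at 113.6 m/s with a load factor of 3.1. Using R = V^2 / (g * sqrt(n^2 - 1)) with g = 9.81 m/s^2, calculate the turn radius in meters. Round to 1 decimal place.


Step 1: V^2 = 113.6^2 = 12904.96
Step 2: n^2 - 1 = 3.1^2 - 1 = 8.61
Step 3: sqrt(8.61) = 2.93428
Step 4: R = 12904.96 / (9.81 * 2.93428) = 448.3 m

448.3


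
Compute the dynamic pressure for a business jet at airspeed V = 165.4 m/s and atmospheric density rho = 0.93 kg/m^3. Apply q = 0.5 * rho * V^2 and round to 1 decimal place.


Step 1: V^2 = 165.4^2 = 27357.16
Step 2: q = 0.5 * 0.93 * 27357.16
Step 3: q = 12721.1 Pa

12721.1


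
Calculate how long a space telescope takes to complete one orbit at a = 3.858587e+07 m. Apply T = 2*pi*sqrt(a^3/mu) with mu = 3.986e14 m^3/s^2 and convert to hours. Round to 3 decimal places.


Step 1: a^3 / mu = 5.744932e+22 / 3.986e14 = 1.441277e+08
Step 2: sqrt(1.441277e+08) = 12005.3216 s
Step 3: T = 2*pi * 12005.3216 = 75431.66 s
Step 4: T in hours = 75431.66 / 3600 = 20.953 hours

20.953


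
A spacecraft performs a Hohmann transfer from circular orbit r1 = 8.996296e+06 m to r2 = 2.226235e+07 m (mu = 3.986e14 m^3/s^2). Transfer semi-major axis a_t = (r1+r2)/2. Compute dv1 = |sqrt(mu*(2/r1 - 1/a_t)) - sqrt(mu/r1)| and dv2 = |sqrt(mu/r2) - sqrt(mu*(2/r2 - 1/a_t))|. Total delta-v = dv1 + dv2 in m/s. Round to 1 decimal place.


Step 1: Transfer semi-major axis a_t = (8.996296e+06 + 2.226235e+07) / 2 = 1.562932e+07 m
Step 2: v1 (circular at r1) = sqrt(mu/r1) = 6656.36 m/s
Step 3: v_t1 = sqrt(mu*(2/r1 - 1/a_t)) = 7944.24 m/s
Step 4: dv1 = |7944.24 - 6656.36| = 1287.88 m/s
Step 5: v2 (circular at r2) = 4231.39 m/s, v_t2 = 3210.29 m/s
Step 6: dv2 = |4231.39 - 3210.29| = 1021.1 m/s
Step 7: Total delta-v = 1287.88 + 1021.1 = 2309.0 m/s

2309.0


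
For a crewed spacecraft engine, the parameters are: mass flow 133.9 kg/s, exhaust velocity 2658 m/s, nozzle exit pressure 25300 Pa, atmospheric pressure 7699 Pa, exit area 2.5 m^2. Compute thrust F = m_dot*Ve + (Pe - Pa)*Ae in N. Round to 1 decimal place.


Step 1: Momentum thrust = m_dot * Ve = 133.9 * 2658 = 355906.2 N
Step 2: Pressure thrust = (Pe - Pa) * Ae = (25300 - 7699) * 2.5 = 44002.5 N
Step 3: Total thrust F = 355906.2 + 44002.5 = 399908.7 N

399908.7


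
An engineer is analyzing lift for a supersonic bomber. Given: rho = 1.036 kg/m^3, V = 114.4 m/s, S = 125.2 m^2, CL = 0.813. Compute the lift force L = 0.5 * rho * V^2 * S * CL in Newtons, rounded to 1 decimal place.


Step 1: Calculate dynamic pressure q = 0.5 * 1.036 * 114.4^2 = 0.5 * 1.036 * 13087.36 = 6779.2525 Pa
Step 2: Multiply by wing area and lift coefficient: L = 6779.2525 * 125.2 * 0.813
Step 3: L = 848762.4105 * 0.813 = 690043.8 N

690043.8


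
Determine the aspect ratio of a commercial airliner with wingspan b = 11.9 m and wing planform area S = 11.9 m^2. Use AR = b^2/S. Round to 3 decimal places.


Step 1: b^2 = 11.9^2 = 141.61
Step 2: AR = 141.61 / 11.9 = 11.900

11.900


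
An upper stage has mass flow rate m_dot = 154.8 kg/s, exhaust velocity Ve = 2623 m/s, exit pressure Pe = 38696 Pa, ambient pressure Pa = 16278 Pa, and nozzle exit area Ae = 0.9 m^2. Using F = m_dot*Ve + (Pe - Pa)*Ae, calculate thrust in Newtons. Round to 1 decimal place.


Step 1: Momentum thrust = m_dot * Ve = 154.8 * 2623 = 406040.4 N
Step 2: Pressure thrust = (Pe - Pa) * Ae = (38696 - 16278) * 0.9 = 20176.2 N
Step 3: Total thrust F = 406040.4 + 20176.2 = 426216.6 N

426216.6


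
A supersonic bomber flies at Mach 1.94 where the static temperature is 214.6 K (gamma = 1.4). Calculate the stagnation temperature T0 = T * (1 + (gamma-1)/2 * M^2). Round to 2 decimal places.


Step 1: (gamma-1)/2 = 0.2
Step 2: M^2 = 3.7636
Step 3: 1 + 0.2 * 3.7636 = 1.75272
Step 4: T0 = 214.6 * 1.75272 = 376.13 K

376.13


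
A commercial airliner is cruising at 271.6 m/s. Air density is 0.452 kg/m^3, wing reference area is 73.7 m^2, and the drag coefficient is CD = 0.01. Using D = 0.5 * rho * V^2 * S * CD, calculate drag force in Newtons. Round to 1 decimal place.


Step 1: Dynamic pressure q = 0.5 * 0.452 * 271.6^2 = 16671.2426 Pa
Step 2: Drag D = q * S * CD = 16671.2426 * 73.7 * 0.01
Step 3: D = 12286.7 N

12286.7


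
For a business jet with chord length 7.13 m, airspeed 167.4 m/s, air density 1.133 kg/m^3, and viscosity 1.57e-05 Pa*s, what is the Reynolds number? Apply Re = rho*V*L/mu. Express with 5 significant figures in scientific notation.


Step 1: Numerator = rho * V * L = 1.133 * 167.4 * 7.13 = 1352.305746
Step 2: Re = 1352.305746 / 1.57e-05
Step 3: Re = 8.6134e+07

8.6134e+07


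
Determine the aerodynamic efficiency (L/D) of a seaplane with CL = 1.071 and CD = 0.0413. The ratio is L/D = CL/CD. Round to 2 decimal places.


Step 1: L/D = CL / CD = 1.071 / 0.0413
Step 2: L/D = 25.93

25.93


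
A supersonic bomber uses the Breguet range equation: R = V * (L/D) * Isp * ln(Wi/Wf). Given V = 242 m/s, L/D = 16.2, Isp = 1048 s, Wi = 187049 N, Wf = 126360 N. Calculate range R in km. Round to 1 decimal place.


Step 1: Coefficient = V * (L/D) * Isp = 242 * 16.2 * 1048 = 4108579.2 m
Step 2: Wi/Wf = 187049 / 126360 = 1.480286
Step 3: ln(1.480286) = 0.392236
Step 4: R = 4108579.2 * 0.392236 = 1611531.2 m = 1611.5 km

1611.5


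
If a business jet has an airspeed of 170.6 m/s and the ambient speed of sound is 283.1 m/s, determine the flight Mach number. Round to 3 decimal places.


Step 1: M = V / a = 170.6 / 283.1
Step 2: M = 0.603

0.603


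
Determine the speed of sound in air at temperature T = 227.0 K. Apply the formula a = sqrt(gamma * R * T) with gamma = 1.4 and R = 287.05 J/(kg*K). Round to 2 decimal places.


Step 1: gamma * R * T = 1.4 * 287.05 * 227.0 = 91224.49
Step 2: a = sqrt(91224.49) = 302.03 m/s

302.03


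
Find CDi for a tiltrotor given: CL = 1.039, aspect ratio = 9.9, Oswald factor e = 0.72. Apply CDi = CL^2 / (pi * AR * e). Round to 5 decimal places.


Step 1: CL^2 = 1.039^2 = 1.079521
Step 2: pi * AR * e = 3.14159 * 9.9 * 0.72 = 22.393272
Step 3: CDi = 1.079521 / 22.393272 = 0.04821

0.04821


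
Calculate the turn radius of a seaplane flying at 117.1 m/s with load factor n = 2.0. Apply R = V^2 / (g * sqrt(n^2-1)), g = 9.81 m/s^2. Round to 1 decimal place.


Step 1: V^2 = 117.1^2 = 13712.41
Step 2: n^2 - 1 = 2.0^2 - 1 = 3.0
Step 3: sqrt(3.0) = 1.732051
Step 4: R = 13712.41 / (9.81 * 1.732051) = 807.0 m

807.0


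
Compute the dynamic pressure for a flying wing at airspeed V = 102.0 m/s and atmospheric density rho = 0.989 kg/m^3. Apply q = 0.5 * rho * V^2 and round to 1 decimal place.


Step 1: V^2 = 102.0^2 = 10404.0
Step 2: q = 0.5 * 0.989 * 10404.0
Step 3: q = 5144.8 Pa

5144.8


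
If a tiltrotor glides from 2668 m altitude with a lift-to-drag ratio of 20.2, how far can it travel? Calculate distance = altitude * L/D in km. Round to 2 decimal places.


Step 1: Glide distance = altitude * L/D = 2668 * 20.2 = 53893.6 m
Step 2: Convert to km: 53893.6 / 1000 = 53.89 km

53.89


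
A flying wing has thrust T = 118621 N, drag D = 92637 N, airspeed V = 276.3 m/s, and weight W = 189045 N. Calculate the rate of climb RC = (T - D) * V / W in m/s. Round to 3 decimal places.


Step 1: Excess thrust = T - D = 118621 - 92637 = 25984 N
Step 2: Excess power = 25984 * 276.3 = 7179379.2 W
Step 3: RC = 7179379.2 / 189045 = 37.977 m/s

37.977


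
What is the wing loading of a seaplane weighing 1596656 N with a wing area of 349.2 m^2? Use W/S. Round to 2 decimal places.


Step 1: Wing loading = W / S = 1596656 / 349.2
Step 2: Wing loading = 4572.33 N/m^2

4572.33


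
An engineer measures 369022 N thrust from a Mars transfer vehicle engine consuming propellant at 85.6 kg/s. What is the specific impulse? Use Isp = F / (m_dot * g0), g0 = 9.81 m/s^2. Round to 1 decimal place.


Step 1: m_dot * g0 = 85.6 * 9.81 = 839.74
Step 2: Isp = 369022 / 839.74 = 439.5 s

439.5


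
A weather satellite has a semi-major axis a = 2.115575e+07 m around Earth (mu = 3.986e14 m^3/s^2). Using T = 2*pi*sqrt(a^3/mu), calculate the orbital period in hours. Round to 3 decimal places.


Step 1: a^3 / mu = 9.468589e+21 / 3.986e14 = 2.375461e+07
Step 2: sqrt(2.375461e+07) = 4873.8706 s
Step 3: T = 2*pi * 4873.8706 = 30623.43 s
Step 4: T in hours = 30623.43 / 3600 = 8.507 hours

8.507


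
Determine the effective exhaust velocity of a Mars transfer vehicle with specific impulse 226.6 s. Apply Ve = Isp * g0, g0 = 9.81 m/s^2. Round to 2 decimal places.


Step 1: Ve = Isp * g0 = 226.6 * 9.81
Step 2: Ve = 2222.95 m/s

2222.95


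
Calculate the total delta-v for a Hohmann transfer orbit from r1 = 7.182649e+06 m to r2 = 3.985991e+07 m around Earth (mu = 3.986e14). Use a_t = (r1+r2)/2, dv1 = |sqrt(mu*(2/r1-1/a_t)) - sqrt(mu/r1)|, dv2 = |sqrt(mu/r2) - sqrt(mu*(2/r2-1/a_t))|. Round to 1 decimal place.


Step 1: Transfer semi-major axis a_t = (7.182649e+06 + 3.985991e+07) / 2 = 2.352128e+07 m
Step 2: v1 (circular at r1) = sqrt(mu/r1) = 7449.49 m/s
Step 3: v_t1 = sqrt(mu*(2/r1 - 1/a_t)) = 9697.59 m/s
Step 4: dv1 = |9697.59 - 7449.49| = 2248.11 m/s
Step 5: v2 (circular at r2) = 3162.28 m/s, v_t2 = 1747.48 m/s
Step 6: dv2 = |3162.28 - 1747.48| = 1414.8 m/s
Step 7: Total delta-v = 2248.11 + 1414.8 = 3662.9 m/s

3662.9


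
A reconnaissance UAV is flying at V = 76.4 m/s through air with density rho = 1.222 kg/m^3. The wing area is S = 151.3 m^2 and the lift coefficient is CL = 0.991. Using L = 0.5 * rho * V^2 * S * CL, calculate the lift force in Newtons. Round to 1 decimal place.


Step 1: Calculate dynamic pressure q = 0.5 * 1.222 * 76.4^2 = 0.5 * 1.222 * 5836.96 = 3566.3826 Pa
Step 2: Multiply by wing area and lift coefficient: L = 3566.3826 * 151.3 * 0.991
Step 3: L = 539593.6813 * 0.991 = 534737.3 N

534737.3


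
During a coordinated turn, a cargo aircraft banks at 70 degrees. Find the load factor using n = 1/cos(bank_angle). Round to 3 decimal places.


Step 1: Convert 70 degrees to radians = 1.22173
Step 2: cos(70 deg) = 0.34202
Step 3: n = 1 / 0.34202 = 2.924

2.924


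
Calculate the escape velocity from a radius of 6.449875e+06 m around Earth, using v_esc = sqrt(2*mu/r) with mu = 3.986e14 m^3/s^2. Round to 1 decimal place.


Step 1: 2*mu/r = 2 * 3.986e14 / 6.449875e+06 = 123599294.56
Step 2: v_esc = sqrt(123599294.56) = 11117.5 m/s

11117.5


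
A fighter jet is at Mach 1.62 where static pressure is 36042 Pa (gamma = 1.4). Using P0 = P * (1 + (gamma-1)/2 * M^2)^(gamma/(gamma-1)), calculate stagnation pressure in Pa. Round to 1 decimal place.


Step 1: (gamma-1)/2 * M^2 = 0.2 * 2.6244 = 0.52488
Step 2: 1 + 0.52488 = 1.52488
Step 3: Exponent gamma/(gamma-1) = 3.5
Step 4: P0 = 36042 * 1.52488^3.5 = 157809.7 Pa

157809.7


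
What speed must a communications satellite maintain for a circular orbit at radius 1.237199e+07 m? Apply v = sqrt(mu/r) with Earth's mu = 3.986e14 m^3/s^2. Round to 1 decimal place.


Step 1: mu / r = 3.986e14 / 1.237199e+07 = 32217937.4539
Step 2: v = sqrt(32217937.4539) = 5676.1 m/s

5676.1


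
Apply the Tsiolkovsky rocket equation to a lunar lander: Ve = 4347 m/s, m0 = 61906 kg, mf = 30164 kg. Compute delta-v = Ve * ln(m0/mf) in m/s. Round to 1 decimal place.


Step 1: Mass ratio m0/mf = 61906 / 30164 = 2.052314
Step 2: ln(2.052314) = 0.718968
Step 3: delta-v = 4347 * 0.718968 = 3125.4 m/s

3125.4


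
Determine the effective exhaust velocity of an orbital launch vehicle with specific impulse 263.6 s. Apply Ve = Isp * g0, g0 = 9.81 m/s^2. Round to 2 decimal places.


Step 1: Ve = Isp * g0 = 263.6 * 9.81
Step 2: Ve = 2585.92 m/s

2585.92


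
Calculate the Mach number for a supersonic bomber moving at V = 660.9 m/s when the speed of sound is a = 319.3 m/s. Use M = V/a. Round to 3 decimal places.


Step 1: M = V / a = 660.9 / 319.3
Step 2: M = 2.070

2.070


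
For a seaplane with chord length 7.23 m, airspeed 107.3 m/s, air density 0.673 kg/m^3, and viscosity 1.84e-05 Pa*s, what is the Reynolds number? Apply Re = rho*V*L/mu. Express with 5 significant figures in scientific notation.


Step 1: Numerator = rho * V * L = 0.673 * 107.3 * 7.23 = 522.099267
Step 2: Re = 522.099267 / 1.84e-05
Step 3: Re = 2.8375e+07

2.8375e+07


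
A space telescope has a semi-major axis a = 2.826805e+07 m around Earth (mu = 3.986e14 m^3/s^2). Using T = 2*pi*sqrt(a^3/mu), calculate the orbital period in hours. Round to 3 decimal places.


Step 1: a^3 / mu = 2.258851e+22 / 3.986e14 = 5.666961e+07
Step 2: sqrt(5.666961e+07) = 7527.9223 s
Step 3: T = 2*pi * 7527.9223 = 47299.33 s
Step 4: T in hours = 47299.33 / 3600 = 13.139 hours

13.139


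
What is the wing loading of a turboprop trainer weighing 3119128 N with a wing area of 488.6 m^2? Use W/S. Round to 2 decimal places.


Step 1: Wing loading = W / S = 3119128 / 488.6
Step 2: Wing loading = 6383.81 N/m^2

6383.81


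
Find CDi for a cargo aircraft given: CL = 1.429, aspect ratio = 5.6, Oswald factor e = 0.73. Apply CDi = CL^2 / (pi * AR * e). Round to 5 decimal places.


Step 1: CL^2 = 1.429^2 = 2.042041
Step 2: pi * AR * e = 3.14159 * 5.6 * 0.73 = 12.842831
Step 3: CDi = 2.042041 / 12.842831 = 0.15900

0.15900


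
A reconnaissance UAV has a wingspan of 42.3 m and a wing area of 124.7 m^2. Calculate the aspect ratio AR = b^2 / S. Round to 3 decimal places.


Step 1: b^2 = 42.3^2 = 1789.29
Step 2: AR = 1789.29 / 124.7 = 14.349

14.349


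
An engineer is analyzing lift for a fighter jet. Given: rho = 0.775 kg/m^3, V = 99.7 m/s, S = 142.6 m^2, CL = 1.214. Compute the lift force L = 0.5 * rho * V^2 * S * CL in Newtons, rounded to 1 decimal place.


Step 1: Calculate dynamic pressure q = 0.5 * 0.775 * 99.7^2 = 0.5 * 0.775 * 9940.09 = 3851.7849 Pa
Step 2: Multiply by wing area and lift coefficient: L = 3851.7849 * 142.6 * 1.214
Step 3: L = 549264.5232 * 1.214 = 666807.1 N

666807.1


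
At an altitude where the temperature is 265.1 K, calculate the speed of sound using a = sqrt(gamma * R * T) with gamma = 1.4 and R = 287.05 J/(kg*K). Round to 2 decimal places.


Step 1: gamma * R * T = 1.4 * 287.05 * 265.1 = 106535.737
Step 2: a = sqrt(106535.737) = 326.40 m/s

326.40


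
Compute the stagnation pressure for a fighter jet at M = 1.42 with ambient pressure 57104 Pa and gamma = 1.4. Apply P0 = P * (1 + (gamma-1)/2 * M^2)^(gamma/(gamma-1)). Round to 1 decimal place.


Step 1: (gamma-1)/2 * M^2 = 0.2 * 2.0164 = 0.40328
Step 2: 1 + 0.40328 = 1.40328
Step 3: Exponent gamma/(gamma-1) = 3.5
Step 4: P0 = 57104 * 1.40328^3.5 = 186926.9 Pa

186926.9


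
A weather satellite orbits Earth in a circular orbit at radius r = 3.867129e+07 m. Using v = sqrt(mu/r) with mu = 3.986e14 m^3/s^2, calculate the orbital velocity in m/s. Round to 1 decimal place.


Step 1: mu / r = 3.986e14 / 3.867129e+07 = 10307388.2459
Step 2: v = sqrt(10307388.2459) = 3210.5 m/s

3210.5


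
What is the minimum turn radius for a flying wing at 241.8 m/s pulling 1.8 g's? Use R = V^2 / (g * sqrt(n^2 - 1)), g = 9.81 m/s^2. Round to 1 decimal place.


Step 1: V^2 = 241.8^2 = 58467.24
Step 2: n^2 - 1 = 1.8^2 - 1 = 2.24
Step 3: sqrt(2.24) = 1.496663
Step 4: R = 58467.24 / (9.81 * 1.496663) = 3982.2 m

3982.2


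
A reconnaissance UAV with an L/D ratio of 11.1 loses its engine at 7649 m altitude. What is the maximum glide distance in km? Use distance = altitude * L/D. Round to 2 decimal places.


Step 1: Glide distance = altitude * L/D = 7649 * 11.1 = 84903.9 m
Step 2: Convert to km: 84903.9 / 1000 = 84.90 km

84.90


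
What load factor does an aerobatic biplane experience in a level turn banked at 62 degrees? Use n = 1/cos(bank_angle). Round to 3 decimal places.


Step 1: Convert 62 degrees to radians = 1.082104
Step 2: cos(62 deg) = 0.469472
Step 3: n = 1 / 0.469472 = 2.130

2.130


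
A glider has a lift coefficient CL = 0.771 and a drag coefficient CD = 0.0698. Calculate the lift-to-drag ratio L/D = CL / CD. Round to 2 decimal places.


Step 1: L/D = CL / CD = 0.771 / 0.0698
Step 2: L/D = 11.05

11.05


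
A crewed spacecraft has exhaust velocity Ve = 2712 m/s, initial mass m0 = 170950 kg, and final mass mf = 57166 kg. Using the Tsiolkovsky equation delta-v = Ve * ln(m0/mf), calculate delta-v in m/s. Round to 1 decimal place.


Step 1: Mass ratio m0/mf = 170950 / 57166 = 2.990414
Step 2: ln(2.990414) = 1.095412
Step 3: delta-v = 2712 * 1.095412 = 2970.8 m/s

2970.8


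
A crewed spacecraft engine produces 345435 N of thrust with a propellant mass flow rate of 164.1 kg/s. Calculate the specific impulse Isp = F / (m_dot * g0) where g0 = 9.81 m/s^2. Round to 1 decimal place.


Step 1: m_dot * g0 = 164.1 * 9.81 = 1609.82
Step 2: Isp = 345435 / 1609.82 = 214.6 s

214.6


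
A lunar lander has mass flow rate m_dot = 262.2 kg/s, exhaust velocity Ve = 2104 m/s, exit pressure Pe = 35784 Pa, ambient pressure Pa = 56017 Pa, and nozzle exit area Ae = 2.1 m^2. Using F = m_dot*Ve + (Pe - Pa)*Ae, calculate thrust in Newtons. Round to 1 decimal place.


Step 1: Momentum thrust = m_dot * Ve = 262.2 * 2104 = 551668.8 N
Step 2: Pressure thrust = (Pe - Pa) * Ae = (35784 - 56017) * 2.1 = -42489.3 N
Step 3: Total thrust F = 551668.8 + -42489.3 = 509179.5 N

509179.5


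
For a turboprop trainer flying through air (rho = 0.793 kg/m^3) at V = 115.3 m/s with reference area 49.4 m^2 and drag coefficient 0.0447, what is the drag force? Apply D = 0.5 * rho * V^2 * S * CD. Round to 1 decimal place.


Step 1: Dynamic pressure q = 0.5 * 0.793 * 115.3^2 = 5271.1067 Pa
Step 2: Drag D = q * S * CD = 5271.1067 * 49.4 * 0.0447
Step 3: D = 11639.6 N

11639.6


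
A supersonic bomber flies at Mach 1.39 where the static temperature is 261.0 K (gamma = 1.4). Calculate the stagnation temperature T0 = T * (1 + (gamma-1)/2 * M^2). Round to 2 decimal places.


Step 1: (gamma-1)/2 = 0.2
Step 2: M^2 = 1.9321
Step 3: 1 + 0.2 * 1.9321 = 1.38642
Step 4: T0 = 261.0 * 1.38642 = 361.86 K

361.86


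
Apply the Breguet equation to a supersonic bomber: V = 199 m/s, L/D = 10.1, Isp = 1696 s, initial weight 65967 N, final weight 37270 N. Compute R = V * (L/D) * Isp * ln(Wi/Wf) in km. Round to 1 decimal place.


Step 1: Coefficient = V * (L/D) * Isp = 199 * 10.1 * 1696 = 3408790.4 m
Step 2: Wi/Wf = 65967 / 37270 = 1.769976
Step 3: ln(1.769976) = 0.570966
Step 4: R = 3408790.4 * 0.570966 = 1946303.1 m = 1946.3 km

1946.3


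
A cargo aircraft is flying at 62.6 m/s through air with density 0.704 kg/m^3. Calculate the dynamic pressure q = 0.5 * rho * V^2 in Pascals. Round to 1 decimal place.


Step 1: V^2 = 62.6^2 = 3918.76
Step 2: q = 0.5 * 0.704 * 3918.76
Step 3: q = 1379.4 Pa

1379.4


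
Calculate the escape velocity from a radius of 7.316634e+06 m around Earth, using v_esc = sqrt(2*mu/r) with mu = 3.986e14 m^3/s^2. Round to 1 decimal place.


Step 1: 2*mu/r = 2 * 3.986e14 / 7.316634e+06 = 108957206.2782
Step 2: v_esc = sqrt(108957206.2782) = 10438.3 m/s

10438.3


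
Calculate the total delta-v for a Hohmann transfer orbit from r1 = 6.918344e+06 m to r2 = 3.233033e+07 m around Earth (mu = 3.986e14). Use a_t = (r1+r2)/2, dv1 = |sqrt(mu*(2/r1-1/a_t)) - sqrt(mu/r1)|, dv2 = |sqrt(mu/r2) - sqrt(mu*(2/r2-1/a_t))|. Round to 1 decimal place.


Step 1: Transfer semi-major axis a_t = (6.918344e+06 + 3.233033e+07) / 2 = 1.962434e+07 m
Step 2: v1 (circular at r1) = sqrt(mu/r1) = 7590.45 m/s
Step 3: v_t1 = sqrt(mu*(2/r1 - 1/a_t)) = 9742.61 m/s
Step 4: dv1 = |9742.61 - 7590.45| = 2152.16 m/s
Step 5: v2 (circular at r2) = 3511.26 m/s, v_t2 = 2084.81 m/s
Step 6: dv2 = |3511.26 - 2084.81| = 1426.45 m/s
Step 7: Total delta-v = 2152.16 + 1426.45 = 3578.6 m/s

3578.6


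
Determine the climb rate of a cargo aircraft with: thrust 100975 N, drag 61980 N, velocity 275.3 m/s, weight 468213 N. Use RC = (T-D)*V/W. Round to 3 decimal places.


Step 1: Excess thrust = T - D = 100975 - 61980 = 38995 N
Step 2: Excess power = 38995 * 275.3 = 10735323.5 W
Step 3: RC = 10735323.5 / 468213 = 22.928 m/s

22.928


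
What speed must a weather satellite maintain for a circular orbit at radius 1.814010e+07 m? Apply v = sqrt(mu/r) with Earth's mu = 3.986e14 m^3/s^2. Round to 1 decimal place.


Step 1: mu / r = 3.986e14 / 1.814010e+07 = 21973418.0076
Step 2: v = sqrt(21973418.0076) = 4687.6 m/s

4687.6


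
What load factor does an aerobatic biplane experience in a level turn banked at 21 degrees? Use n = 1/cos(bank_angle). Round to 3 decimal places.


Step 1: Convert 21 degrees to radians = 0.366519
Step 2: cos(21 deg) = 0.93358
Step 3: n = 1 / 0.93358 = 1.071

1.071


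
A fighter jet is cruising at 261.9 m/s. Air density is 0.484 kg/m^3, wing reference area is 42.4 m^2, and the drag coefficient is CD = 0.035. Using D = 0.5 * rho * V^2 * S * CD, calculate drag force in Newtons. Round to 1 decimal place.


Step 1: Dynamic pressure q = 0.5 * 0.484 * 261.9^2 = 16599.1696 Pa
Step 2: Drag D = q * S * CD = 16599.1696 * 42.4 * 0.035
Step 3: D = 24633.2 N

24633.2


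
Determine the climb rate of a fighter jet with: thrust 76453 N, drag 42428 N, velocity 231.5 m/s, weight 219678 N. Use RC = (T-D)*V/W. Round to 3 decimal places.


Step 1: Excess thrust = T - D = 76453 - 42428 = 34025 N
Step 2: Excess power = 34025 * 231.5 = 7876787.5 W
Step 3: RC = 7876787.5 / 219678 = 35.856 m/s

35.856


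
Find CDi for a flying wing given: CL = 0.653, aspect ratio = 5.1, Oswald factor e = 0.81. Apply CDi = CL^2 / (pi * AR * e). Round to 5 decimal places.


Step 1: CL^2 = 0.653^2 = 0.426409
Step 2: pi * AR * e = 3.14159 * 5.1 * 0.81 = 12.977919
Step 3: CDi = 0.426409 / 12.977919 = 0.03286

0.03286


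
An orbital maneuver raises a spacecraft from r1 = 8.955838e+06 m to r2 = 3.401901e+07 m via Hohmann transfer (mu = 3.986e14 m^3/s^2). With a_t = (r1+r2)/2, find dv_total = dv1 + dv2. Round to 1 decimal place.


Step 1: Transfer semi-major axis a_t = (8.955838e+06 + 3.401901e+07) / 2 = 2.148742e+07 m
Step 2: v1 (circular at r1) = sqrt(mu/r1) = 6671.38 m/s
Step 3: v_t1 = sqrt(mu*(2/r1 - 1/a_t)) = 8394.29 m/s
Step 4: dv1 = |8394.29 - 6671.38| = 1722.92 m/s
Step 5: v2 (circular at r2) = 3423.01 m/s, v_t2 = 2209.88 m/s
Step 6: dv2 = |3423.01 - 2209.88| = 1213.13 m/s
Step 7: Total delta-v = 1722.92 + 1213.13 = 2936.0 m/s

2936.0


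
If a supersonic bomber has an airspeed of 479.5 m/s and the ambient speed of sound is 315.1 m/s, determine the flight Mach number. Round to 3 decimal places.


Step 1: M = V / a = 479.5 / 315.1
Step 2: M = 1.522

1.522


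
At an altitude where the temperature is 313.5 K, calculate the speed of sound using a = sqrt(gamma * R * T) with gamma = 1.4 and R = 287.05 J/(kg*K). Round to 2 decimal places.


Step 1: gamma * R * T = 1.4 * 287.05 * 313.5 = 125986.245
Step 2: a = sqrt(125986.245) = 354.95 m/s

354.95


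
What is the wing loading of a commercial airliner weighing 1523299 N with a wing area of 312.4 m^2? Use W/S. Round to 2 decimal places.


Step 1: Wing loading = W / S = 1523299 / 312.4
Step 2: Wing loading = 4876.12 N/m^2

4876.12


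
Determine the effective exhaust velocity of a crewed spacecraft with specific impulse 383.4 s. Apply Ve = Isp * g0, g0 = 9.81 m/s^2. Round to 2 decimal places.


Step 1: Ve = Isp * g0 = 383.4 * 9.81
Step 2: Ve = 3761.15 m/s

3761.15


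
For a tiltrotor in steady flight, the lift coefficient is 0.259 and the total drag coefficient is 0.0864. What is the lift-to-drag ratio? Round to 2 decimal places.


Step 1: L/D = CL / CD = 0.259 / 0.0864
Step 2: L/D = 3.00

3.00


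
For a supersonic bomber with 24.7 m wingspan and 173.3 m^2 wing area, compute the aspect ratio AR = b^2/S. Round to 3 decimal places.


Step 1: b^2 = 24.7^2 = 610.09
Step 2: AR = 610.09 / 173.3 = 3.520

3.520


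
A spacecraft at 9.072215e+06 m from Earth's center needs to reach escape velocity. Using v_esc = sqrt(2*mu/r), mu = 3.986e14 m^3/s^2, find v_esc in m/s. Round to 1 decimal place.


Step 1: 2*mu/r = 2 * 3.986e14 / 9.072215e+06 = 87872697.0205
Step 2: v_esc = sqrt(87872697.0205) = 9374.0 m/s

9374.0


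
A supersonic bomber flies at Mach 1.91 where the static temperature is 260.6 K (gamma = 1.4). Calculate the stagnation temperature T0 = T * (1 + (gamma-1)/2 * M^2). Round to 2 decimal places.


Step 1: (gamma-1)/2 = 0.2
Step 2: M^2 = 3.6481
Step 3: 1 + 0.2 * 3.6481 = 1.72962
Step 4: T0 = 260.6 * 1.72962 = 450.74 K

450.74


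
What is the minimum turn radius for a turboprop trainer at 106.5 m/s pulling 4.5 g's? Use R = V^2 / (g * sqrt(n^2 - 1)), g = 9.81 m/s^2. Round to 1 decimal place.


Step 1: V^2 = 106.5^2 = 11342.25
Step 2: n^2 - 1 = 4.5^2 - 1 = 19.25
Step 3: sqrt(19.25) = 4.387482
Step 4: R = 11342.25 / (9.81 * 4.387482) = 263.5 m

263.5


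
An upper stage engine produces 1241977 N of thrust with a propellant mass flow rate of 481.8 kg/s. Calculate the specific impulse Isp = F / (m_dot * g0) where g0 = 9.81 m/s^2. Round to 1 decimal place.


Step 1: m_dot * g0 = 481.8 * 9.81 = 4726.46
Step 2: Isp = 1241977 / 4726.46 = 262.8 s

262.8


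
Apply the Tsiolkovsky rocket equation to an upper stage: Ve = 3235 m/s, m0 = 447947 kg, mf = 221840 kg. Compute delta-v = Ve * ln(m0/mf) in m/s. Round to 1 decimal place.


Step 1: Mass ratio m0/mf = 447947 / 221840 = 2.019235
Step 2: ln(2.019235) = 0.702719
Step 3: delta-v = 3235 * 0.702719 = 2273.3 m/s

2273.3


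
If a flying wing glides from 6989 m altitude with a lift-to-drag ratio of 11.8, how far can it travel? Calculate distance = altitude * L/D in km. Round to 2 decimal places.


Step 1: Glide distance = altitude * L/D = 6989 * 11.8 = 82470.2 m
Step 2: Convert to km: 82470.2 / 1000 = 82.47 km

82.47


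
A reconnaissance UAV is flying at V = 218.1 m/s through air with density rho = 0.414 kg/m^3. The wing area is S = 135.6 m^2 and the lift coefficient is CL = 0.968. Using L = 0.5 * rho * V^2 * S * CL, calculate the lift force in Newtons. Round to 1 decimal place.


Step 1: Calculate dynamic pressure q = 0.5 * 0.414 * 218.1^2 = 0.5 * 0.414 * 47567.61 = 9846.4953 Pa
Step 2: Multiply by wing area and lift coefficient: L = 9846.4953 * 135.6 * 0.968
Step 3: L = 1335184.7586 * 0.968 = 1292458.8 N

1292458.8


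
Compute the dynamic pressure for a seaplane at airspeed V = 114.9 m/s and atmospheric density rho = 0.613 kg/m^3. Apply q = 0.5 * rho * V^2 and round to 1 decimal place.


Step 1: V^2 = 114.9^2 = 13202.01
Step 2: q = 0.5 * 0.613 * 13202.01
Step 3: q = 4046.4 Pa

4046.4


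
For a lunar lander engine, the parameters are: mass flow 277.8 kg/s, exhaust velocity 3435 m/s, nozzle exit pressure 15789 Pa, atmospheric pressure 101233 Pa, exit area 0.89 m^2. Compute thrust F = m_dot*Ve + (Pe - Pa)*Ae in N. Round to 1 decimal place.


Step 1: Momentum thrust = m_dot * Ve = 277.8 * 3435 = 954243.0 N
Step 2: Pressure thrust = (Pe - Pa) * Ae = (15789 - 101233) * 0.89 = -76045.16 N
Step 3: Total thrust F = 954243.0 + -76045.16 = 878197.8 N

878197.8


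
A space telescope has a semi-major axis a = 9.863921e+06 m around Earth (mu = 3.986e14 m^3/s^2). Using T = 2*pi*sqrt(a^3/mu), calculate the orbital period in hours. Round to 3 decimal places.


Step 1: a^3 / mu = 9.597293e+20 / 3.986e14 = 2.407750e+06
Step 2: sqrt(2.407750e+06) = 1551.6927 s
Step 3: T = 2*pi * 1551.6927 = 9749.57 s
Step 4: T in hours = 9749.57 / 3600 = 2.708 hours

2.708


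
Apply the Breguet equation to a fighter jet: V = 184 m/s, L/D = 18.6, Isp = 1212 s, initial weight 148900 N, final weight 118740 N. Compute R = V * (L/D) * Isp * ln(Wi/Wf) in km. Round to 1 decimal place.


Step 1: Coefficient = V * (L/D) * Isp = 184 * 18.6 * 1212 = 4147948.8 m
Step 2: Wi/Wf = 148900 / 118740 = 1.254
Step 3: ln(1.254) = 0.226339
Step 4: R = 4147948.8 * 0.226339 = 938841.4 m = 938.8 km

938.8


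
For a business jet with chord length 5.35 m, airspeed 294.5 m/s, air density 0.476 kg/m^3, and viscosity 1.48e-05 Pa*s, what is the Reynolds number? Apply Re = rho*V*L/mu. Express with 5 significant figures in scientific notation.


Step 1: Numerator = rho * V * L = 0.476 * 294.5 * 5.35 = 749.9737
Step 2: Re = 749.9737 / 1.48e-05
Step 3: Re = 5.0674e+07

5.0674e+07


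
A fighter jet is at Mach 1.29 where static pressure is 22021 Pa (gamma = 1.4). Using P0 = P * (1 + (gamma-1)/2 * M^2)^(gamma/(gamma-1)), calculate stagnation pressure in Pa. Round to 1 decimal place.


Step 1: (gamma-1)/2 * M^2 = 0.2 * 1.6641 = 0.33282
Step 2: 1 + 0.33282 = 1.33282
Step 3: Exponent gamma/(gamma-1) = 3.5
Step 4: P0 = 22021 * 1.33282^3.5 = 60191.8 Pa

60191.8


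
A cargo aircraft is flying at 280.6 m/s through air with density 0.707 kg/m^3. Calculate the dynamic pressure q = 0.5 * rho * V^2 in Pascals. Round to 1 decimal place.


Step 1: V^2 = 280.6^2 = 78736.36
Step 2: q = 0.5 * 0.707 * 78736.36
Step 3: q = 27833.3 Pa

27833.3


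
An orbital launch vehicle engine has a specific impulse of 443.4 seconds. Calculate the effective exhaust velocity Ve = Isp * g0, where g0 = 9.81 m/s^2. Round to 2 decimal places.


Step 1: Ve = Isp * g0 = 443.4 * 9.81
Step 2: Ve = 4349.75 m/s

4349.75


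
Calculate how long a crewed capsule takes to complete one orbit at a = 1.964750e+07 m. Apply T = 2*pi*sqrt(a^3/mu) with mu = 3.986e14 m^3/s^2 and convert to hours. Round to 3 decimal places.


Step 1: a^3 / mu = 7.584412e+21 / 3.986e14 = 1.902763e+07
Step 2: sqrt(1.902763e+07) = 4362.0667 s
Step 3: T = 2*pi * 4362.0667 = 27407.67 s
Step 4: T in hours = 27407.67 / 3600 = 7.613 hours

7.613


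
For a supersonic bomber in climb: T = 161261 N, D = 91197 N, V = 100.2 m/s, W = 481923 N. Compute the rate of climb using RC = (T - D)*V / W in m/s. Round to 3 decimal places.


Step 1: Excess thrust = T - D = 161261 - 91197 = 70064 N
Step 2: Excess power = 70064 * 100.2 = 7020412.8 W
Step 3: RC = 7020412.8 / 481923 = 14.567 m/s

14.567


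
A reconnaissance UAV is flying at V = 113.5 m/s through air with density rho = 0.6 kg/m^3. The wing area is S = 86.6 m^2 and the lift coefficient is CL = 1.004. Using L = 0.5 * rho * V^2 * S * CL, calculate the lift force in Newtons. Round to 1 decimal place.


Step 1: Calculate dynamic pressure q = 0.5 * 0.6 * 113.5^2 = 0.5 * 0.6 * 12882.25 = 3864.675 Pa
Step 2: Multiply by wing area and lift coefficient: L = 3864.675 * 86.6 * 1.004
Step 3: L = 334680.855 * 1.004 = 336019.6 N

336019.6


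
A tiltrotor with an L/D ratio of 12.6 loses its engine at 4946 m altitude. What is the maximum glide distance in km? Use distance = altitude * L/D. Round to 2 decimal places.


Step 1: Glide distance = altitude * L/D = 4946 * 12.6 = 62319.6 m
Step 2: Convert to km: 62319.6 / 1000 = 62.32 km

62.32


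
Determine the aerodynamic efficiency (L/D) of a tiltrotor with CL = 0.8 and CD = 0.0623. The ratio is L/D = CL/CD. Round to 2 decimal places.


Step 1: L/D = CL / CD = 0.8 / 0.0623
Step 2: L/D = 12.84

12.84


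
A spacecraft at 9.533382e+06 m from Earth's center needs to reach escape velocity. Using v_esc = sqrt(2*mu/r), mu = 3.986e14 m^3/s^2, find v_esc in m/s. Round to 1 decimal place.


Step 1: 2*mu/r = 2 * 3.986e14 / 9.533382e+06 = 83621950.7411
Step 2: v_esc = sqrt(83621950.7411) = 9144.5 m/s

9144.5


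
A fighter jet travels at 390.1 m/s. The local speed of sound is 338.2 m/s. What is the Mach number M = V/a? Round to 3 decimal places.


Step 1: M = V / a = 390.1 / 338.2
Step 2: M = 1.153

1.153


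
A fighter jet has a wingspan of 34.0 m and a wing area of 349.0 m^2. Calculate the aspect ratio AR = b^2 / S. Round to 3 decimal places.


Step 1: b^2 = 34.0^2 = 1156.0
Step 2: AR = 1156.0 / 349.0 = 3.312

3.312


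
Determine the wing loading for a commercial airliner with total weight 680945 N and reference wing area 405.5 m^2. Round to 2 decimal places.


Step 1: Wing loading = W / S = 680945 / 405.5
Step 2: Wing loading = 1679.27 N/m^2

1679.27


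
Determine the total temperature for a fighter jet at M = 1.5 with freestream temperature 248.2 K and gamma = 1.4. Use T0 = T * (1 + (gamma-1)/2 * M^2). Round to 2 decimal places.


Step 1: (gamma-1)/2 = 0.2
Step 2: M^2 = 2.25
Step 3: 1 + 0.2 * 2.25 = 1.45
Step 4: T0 = 248.2 * 1.45 = 359.89 K

359.89


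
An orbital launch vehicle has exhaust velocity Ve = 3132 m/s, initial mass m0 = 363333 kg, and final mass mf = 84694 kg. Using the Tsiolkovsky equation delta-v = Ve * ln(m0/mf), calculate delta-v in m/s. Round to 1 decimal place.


Step 1: Mass ratio m0/mf = 363333 / 84694 = 4.28995
Step 2: ln(4.28995) = 1.456275
Step 3: delta-v = 3132 * 1.456275 = 4561.1 m/s

4561.1


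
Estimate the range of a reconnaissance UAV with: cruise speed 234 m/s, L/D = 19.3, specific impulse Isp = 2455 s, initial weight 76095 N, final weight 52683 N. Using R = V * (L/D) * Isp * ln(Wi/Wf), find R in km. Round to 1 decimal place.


Step 1: Coefficient = V * (L/D) * Isp = 234 * 19.3 * 2455 = 11087271.0 m
Step 2: Wi/Wf = 76095 / 52683 = 1.444394
Step 3: ln(1.444394) = 0.36769
Step 4: R = 11087271.0 * 0.36769 = 4076675.8 m = 4076.7 km

4076.7


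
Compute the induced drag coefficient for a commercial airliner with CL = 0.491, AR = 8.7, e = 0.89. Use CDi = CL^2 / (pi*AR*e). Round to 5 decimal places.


Step 1: CL^2 = 0.491^2 = 0.241081
Step 2: pi * AR * e = 3.14159 * 8.7 * 0.89 = 24.325352
Step 3: CDi = 0.241081 / 24.325352 = 0.00991

0.00991


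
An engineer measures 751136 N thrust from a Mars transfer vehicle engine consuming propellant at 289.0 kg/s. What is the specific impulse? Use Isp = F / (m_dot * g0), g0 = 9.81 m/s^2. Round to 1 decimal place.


Step 1: m_dot * g0 = 289.0 * 9.81 = 2835.09
Step 2: Isp = 751136 / 2835.09 = 264.9 s

264.9


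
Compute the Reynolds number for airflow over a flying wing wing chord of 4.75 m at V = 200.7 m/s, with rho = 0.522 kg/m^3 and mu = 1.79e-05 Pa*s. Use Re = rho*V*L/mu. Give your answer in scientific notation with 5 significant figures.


Step 1: Numerator = rho * V * L = 0.522 * 200.7 * 4.75 = 497.63565
Step 2: Re = 497.63565 / 1.79e-05
Step 3: Re = 2.7801e+07

2.7801e+07


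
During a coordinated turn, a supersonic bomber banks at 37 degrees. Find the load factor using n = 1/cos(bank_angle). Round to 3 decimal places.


Step 1: Convert 37 degrees to radians = 0.645772
Step 2: cos(37 deg) = 0.798636
Step 3: n = 1 / 0.798636 = 1.252

1.252


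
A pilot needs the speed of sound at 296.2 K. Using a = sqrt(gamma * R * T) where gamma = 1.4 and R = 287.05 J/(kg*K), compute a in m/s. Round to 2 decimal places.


Step 1: gamma * R * T = 1.4 * 287.05 * 296.2 = 119033.894
Step 2: a = sqrt(119033.894) = 345.01 m/s

345.01


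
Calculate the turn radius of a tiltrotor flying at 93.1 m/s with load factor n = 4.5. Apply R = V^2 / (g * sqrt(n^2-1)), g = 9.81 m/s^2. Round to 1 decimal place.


Step 1: V^2 = 93.1^2 = 8667.61
Step 2: n^2 - 1 = 4.5^2 - 1 = 19.25
Step 3: sqrt(19.25) = 4.387482
Step 4: R = 8667.61 / (9.81 * 4.387482) = 201.4 m

201.4


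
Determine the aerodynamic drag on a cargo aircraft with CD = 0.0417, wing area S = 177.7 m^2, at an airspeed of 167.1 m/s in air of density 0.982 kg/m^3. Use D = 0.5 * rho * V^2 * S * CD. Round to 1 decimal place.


Step 1: Dynamic pressure q = 0.5 * 0.982 * 167.1^2 = 13709.9033 Pa
Step 2: Drag D = q * S * CD = 13709.9033 * 177.7 * 0.0417
Step 3: D = 101591.6 N

101591.6


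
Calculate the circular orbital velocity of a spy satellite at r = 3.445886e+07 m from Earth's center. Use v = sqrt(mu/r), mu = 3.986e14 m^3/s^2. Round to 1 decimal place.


Step 1: mu / r = 3.986e14 / 3.445886e+07 = 11567416.914
Step 2: v = sqrt(11567416.914) = 3401.1 m/s

3401.1


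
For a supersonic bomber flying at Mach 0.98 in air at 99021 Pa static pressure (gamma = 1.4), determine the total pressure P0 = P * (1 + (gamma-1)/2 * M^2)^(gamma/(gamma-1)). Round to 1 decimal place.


Step 1: (gamma-1)/2 * M^2 = 0.2 * 0.9604 = 0.19208
Step 2: 1 + 0.19208 = 1.19208
Step 3: Exponent gamma/(gamma-1) = 3.5
Step 4: P0 = 99021 * 1.19208^3.5 = 183145.5 Pa

183145.5


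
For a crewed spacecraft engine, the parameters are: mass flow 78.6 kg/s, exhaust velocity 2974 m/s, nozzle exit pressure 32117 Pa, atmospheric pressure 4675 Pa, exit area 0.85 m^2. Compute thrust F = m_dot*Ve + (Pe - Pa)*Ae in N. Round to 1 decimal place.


Step 1: Momentum thrust = m_dot * Ve = 78.6 * 2974 = 233756.4 N
Step 2: Pressure thrust = (Pe - Pa) * Ae = (32117 - 4675) * 0.85 = 23325.70 N
Step 3: Total thrust F = 233756.4 + 23325.70 = 257082.1 N

257082.1


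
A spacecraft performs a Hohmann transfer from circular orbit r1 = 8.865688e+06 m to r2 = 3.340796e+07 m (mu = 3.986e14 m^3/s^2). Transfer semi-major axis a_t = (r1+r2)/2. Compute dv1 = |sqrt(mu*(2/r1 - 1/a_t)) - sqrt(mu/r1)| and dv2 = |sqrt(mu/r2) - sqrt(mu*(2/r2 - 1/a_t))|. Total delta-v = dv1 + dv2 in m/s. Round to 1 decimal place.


Step 1: Transfer semi-major axis a_t = (8.865688e+06 + 3.340796e+07) / 2 = 2.113682e+07 m
Step 2: v1 (circular at r1) = sqrt(mu/r1) = 6705.21 m/s
Step 3: v_t1 = sqrt(mu*(2/r1 - 1/a_t)) = 8429.81 m/s
Step 4: dv1 = |8429.81 - 6705.21| = 1724.59 m/s
Step 5: v2 (circular at r2) = 3454.17 m/s, v_t2 = 2237.07 m/s
Step 6: dv2 = |3454.17 - 2237.07| = 1217.1 m/s
Step 7: Total delta-v = 1724.59 + 1217.1 = 2941.7 m/s

2941.7
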